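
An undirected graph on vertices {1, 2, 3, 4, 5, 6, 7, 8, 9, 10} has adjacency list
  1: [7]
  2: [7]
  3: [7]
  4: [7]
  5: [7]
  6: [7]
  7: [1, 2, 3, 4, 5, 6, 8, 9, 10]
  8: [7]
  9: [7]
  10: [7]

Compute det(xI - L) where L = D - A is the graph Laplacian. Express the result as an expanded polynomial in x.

Each diagonal entry of L is the vertex degree and each off-diagonal entry is -1 where an edge is present, 0 otherwise; in the order [1, 2, 3, 4, 5, 6, 7, 8, 9, 10] the diagonal is [1, 1, 1, 1, 1, 1, 9, 1, 1, 1]. The eigenvalues of L are [0, 1, 1, 1, 1, 1, 1, 1, 1, 10]; the characteristic polynomial is the product of (x - lambda_i), which multiplies out to x^10 - 18x^9 + 108x^8 - 336x^7 + 630x^6 - 756x^5 + 588x^4 - 288x^3 + 81x^2 - 10x. Since p(0) = det(-L) = 0, x divides p(x). The largest eigenvalue, 10, is at most the vertex count 10.

x^10 - 18x^9 + 108x^8 - 336x^7 + 630x^6 - 756x^5 + 588x^4 - 288x^3 + 81x^2 - 10x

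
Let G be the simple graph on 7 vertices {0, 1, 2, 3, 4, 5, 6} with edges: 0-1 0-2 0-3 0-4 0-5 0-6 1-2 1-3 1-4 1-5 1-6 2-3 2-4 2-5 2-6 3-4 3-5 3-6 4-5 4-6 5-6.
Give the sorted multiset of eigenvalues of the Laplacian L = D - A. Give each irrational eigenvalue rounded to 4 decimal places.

Reading degrees in the order [0, 1, 2, 3, 4, 5, 6] gives [6, 6, 6, 6, 6, 6, 6]; set D = diag(6, 6, 6, 6, 6, 6, 6) and form L = D - A. L is symmetric positive semidefinite, so every eigenvalue is real and nonnegative. The largest eigenvalue, 7, is at most the vertex count 7. By the matrix-tree theorem the graph has (1/7) * product of the nonzero eigenvalues = 16807 spanning trees.

[0, 7, 7, 7, 7, 7, 7]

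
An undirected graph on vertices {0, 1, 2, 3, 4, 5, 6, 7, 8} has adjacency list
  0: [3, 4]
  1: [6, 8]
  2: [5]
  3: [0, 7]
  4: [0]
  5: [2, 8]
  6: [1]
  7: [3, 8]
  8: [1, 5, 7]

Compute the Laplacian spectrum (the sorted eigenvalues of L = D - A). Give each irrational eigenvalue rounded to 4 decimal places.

[0, 0.1708, 0.3820, 0.8503, 1.6761, 2.4165, 2.6180, 3.4421, 4.4442]

With the vertex order [0, 1, 2, 3, 4, 5, 6, 7, 8], the degrees are [2, 2, 1, 2, 1, 2, 1, 2, 3], giving D = diag(2, 2, 1, 2, 1, 2, 1, 2, 3) and L = D - A. Diagonalising L (or applying a numerical eigensolver to the 9x9 matrix) gives the spectrum above. The eigenvalues sum to 16, which equals trace(L) = 2|E|.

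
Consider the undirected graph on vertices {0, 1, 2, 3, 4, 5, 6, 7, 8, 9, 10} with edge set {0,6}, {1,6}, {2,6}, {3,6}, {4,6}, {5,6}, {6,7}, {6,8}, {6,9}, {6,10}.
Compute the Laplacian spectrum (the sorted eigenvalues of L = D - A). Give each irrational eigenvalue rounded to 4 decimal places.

Each diagonal entry of L is the vertex degree and each off-diagonal entry is -1 where an edge is present, 0 otherwise; in the order [0, 1, 2, 3, 4, 5, 6, 7, 8, 9, 10] the diagonal is [1, 1, 1, 1, 1, 1, 10, 1, 1, 1, 1]. The multiplicity of 0 as a Laplacian eigenvalue equals the number of connected components. There is one zero in the spectrum, matching the 1 component. By the matrix-tree theorem the graph has (1/11) * product of the nonzero eigenvalues = 1 spanning tree.

[0, 1, 1, 1, 1, 1, 1, 1, 1, 1, 11]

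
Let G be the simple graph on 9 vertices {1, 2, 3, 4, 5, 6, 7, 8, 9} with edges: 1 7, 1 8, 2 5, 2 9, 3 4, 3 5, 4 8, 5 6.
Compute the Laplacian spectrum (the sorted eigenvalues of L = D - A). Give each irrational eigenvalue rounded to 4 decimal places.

Reading degrees in the order [1, 2, 3, 4, 5, 6, 7, 8, 9] gives [2, 2, 2, 2, 3, 1, 1, 2, 1]; set D = diag(2, 2, 2, 2, 3, 1, 1, 2, 1) and form L = D - A. The multiplicity of 0 as a Laplacian eigenvalue equals the number of connected components. The single zero eigenvalue shows the graph is connected.

[0, 0.1404, 0.5362, 0.7754, 1.5803, 2.2449, 2.7784, 3.5988, 4.3455]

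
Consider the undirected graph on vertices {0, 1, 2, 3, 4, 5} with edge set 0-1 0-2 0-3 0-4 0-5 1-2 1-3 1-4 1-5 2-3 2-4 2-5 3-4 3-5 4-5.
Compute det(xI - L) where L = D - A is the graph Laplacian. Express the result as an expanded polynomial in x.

x^6 - 30x^5 + 360x^4 - 2160x^3 + 6480x^2 - 7776x

With the vertex order [0, 1, 2, 3, 4, 5], the degrees are [5, 5, 5, 5, 5, 5], giving D = diag(5, 5, 5, 5, 5, 5) and L = D - A. L has integer entries, so p(x) = det(xI - L) has integer coefficients. Expanding the determinant yields x^6 - 30x^5 + 360x^4 - 2160x^3 + 6480x^2 - 7776x. The constant term is 0 because L is singular (the all-ones vector lies in its kernel). By the matrix-tree theorem the graph has (1/6) * product of the nonzero eigenvalues = 1296 spanning trees. There is one zero in the spectrum, matching the 1 component.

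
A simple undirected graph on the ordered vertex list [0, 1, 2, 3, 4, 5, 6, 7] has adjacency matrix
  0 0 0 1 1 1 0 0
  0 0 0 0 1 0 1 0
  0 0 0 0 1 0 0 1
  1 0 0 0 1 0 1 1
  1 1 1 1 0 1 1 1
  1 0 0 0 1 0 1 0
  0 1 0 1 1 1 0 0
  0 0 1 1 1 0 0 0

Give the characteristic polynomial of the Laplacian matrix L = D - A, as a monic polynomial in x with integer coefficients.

With the vertex order [0, 1, 2, 3, 4, 5, 6, 7], the degrees are [3, 2, 2, 4, 7, 3, 4, 3], giving D = diag(3, 2, 2, 4, 7, 3, 4, 3) and L = D - A. Computing det(xI - L) by cofactor expansion (or equivalently via sum-over-permutations) gives x^8 - 28x^7 + 320x^6 - 1934x^5 + 6668x^4 - 13088x^3 + 13505x^2 - 5640x. Since p(0) = det(-L) = 0, x divides p(x). There is one zero in the spectrum, matching the 1 component.

x^8 - 28x^7 + 320x^6 - 1934x^5 + 6668x^4 - 13088x^3 + 13505x^2 - 5640x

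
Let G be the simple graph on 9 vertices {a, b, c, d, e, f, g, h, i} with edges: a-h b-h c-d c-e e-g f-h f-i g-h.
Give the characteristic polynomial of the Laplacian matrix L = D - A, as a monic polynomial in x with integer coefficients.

x^9 - 16x^8 + 102x^7 - 336x^6 + 619x^5 - 644x^4 + 363x^3 - 98x^2 + 9x

Reading degrees in the order [a, b, c, d, e, f, g, h, i] gives [1, 1, 2, 1, 2, 2, 2, 4, 1]; set D = diag(1, 1, 2, 1, 2, 2, 2, 4, 1) and form L = D - A. Computing det(xI - L) by cofactor expansion (or equivalently via sum-over-permutations) gives x^9 - 16x^8 + 102x^7 - 336x^6 + 619x^5 - 644x^4 + 363x^3 - 98x^2 + 9x. Since p(0) = det(-L) = 0, x divides p(x). By the matrix-tree theorem the graph has (1/9) * product of the nonzero eigenvalues = 1 spanning tree. The largest eigenvalue, 5.1743, is at most the vertex count 9.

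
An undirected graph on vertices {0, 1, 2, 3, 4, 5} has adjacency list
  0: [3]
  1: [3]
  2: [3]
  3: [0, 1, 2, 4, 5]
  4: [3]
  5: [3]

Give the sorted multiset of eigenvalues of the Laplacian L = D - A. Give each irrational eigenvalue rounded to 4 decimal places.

[0, 1, 1, 1, 1, 6]

Each diagonal entry of L is the vertex degree and each off-diagonal entry is -1 where an edge is present, 0 otherwise; in the order [0, 1, 2, 3, 4, 5] the diagonal is [1, 1, 1, 5, 1, 1]. Since every row of L sums to 0, the all-ones vector is in the kernel and 0 is an eigenvalue. The single zero eigenvalue shows the graph is connected. The largest eigenvalue, 6, is at most the vertex count 6. By the matrix-tree theorem the graph has (1/6) * product of the nonzero eigenvalues = 1 spanning tree.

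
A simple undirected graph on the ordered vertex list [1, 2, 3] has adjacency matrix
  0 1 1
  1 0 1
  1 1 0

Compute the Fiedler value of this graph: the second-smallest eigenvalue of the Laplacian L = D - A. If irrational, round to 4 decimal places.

3

With the vertex order [1, 2, 3], the degrees are [2, 2, 2], giving D = diag(2, 2, 2) and L = D - A. Computing the eigenvalues of L and sorting gives [0, 3, 3]. The Fiedler value lambda_2 = 3 is strictly positive, so the graph is connected. By the matrix-tree theorem the graph has (1/3) * product of the nonzero eigenvalues = 3 spanning trees.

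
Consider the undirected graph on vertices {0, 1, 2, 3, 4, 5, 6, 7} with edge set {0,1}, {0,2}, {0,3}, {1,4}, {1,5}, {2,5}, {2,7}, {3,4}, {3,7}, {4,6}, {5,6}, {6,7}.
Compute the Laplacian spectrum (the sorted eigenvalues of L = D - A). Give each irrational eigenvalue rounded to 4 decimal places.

[0, 2, 2, 2, 4, 4, 4, 6]

With the vertex order [0, 1, 2, 3, 4, 5, 6, 7], the degrees are [3, 3, 3, 3, 3, 3, 3, 3], giving D = diag(3, 3, 3, 3, 3, 3, 3, 3) and L = D - A. Since every row of L sums to 0, the all-ones vector is in the kernel and 0 is an eigenvalue. The single zero eigenvalue shows the graph is connected. By the matrix-tree theorem the graph has (1/8) * product of the nonzero eigenvalues = 384 spanning trees.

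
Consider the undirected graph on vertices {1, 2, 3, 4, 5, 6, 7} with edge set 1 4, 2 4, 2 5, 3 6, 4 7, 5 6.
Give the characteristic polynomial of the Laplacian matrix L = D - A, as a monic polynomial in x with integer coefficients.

Each diagonal entry of L is the vertex degree and each off-diagonal entry is -1 where an edge is present, 0 otherwise; in the order [1, 2, 3, 4, 5, 6, 7] the diagonal is [1, 2, 1, 3, 2, 2, 1]. Computing det(xI - L) by cofactor expansion (or equivalently via sum-over-permutations) gives x^7 - 12x^6 + 54x^5 - 114x^4 + 116x^3 - 52x^2 + 7x. The constant term is 0 because L is singular (the all-ones vector lies in its kernel). There is one zero in the spectrum, matching the 1 component.

x^7 - 12x^6 + 54x^5 - 114x^4 + 116x^3 - 52x^2 + 7x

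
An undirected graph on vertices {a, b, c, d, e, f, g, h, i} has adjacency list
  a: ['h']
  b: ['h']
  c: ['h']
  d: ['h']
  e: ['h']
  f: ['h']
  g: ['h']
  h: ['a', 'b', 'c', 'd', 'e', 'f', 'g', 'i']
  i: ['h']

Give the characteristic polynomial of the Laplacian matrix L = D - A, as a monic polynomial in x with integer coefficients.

x^9 - 16x^8 + 84x^7 - 224x^6 + 350x^5 - 336x^4 + 196x^3 - 64x^2 + 9x

With the vertex order [a, b, c, d, e, f, g, h, i], the degrees are [1, 1, 1, 1, 1, 1, 1, 8, 1], giving D = diag(1, 1, 1, 1, 1, 1, 1, 8, 1) and L = D - A. The eigenvalues of L are [0, 1, 1, 1, 1, 1, 1, 1, 9]; the characteristic polynomial is the product of (x - lambda_i), which multiplies out to x^9 - 16x^8 + 84x^7 - 224x^6 + 350x^5 - 336x^4 + 196x^3 - 64x^2 + 9x. The constant term is 0 because L is singular (the all-ones vector lies in its kernel). There is one zero in the spectrum, matching the 1 component. The largest eigenvalue, 9, is at most the vertex count 9.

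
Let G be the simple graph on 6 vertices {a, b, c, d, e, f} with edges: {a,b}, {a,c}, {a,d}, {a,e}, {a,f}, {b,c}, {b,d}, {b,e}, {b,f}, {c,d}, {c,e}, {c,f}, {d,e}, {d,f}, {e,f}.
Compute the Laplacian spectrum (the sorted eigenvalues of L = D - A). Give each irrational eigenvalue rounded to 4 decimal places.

With the vertex order [a, b, c, d, e, f], the degrees are [5, 5, 5, 5, 5, 5], giving D = diag(5, 5, 5, 5, 5, 5) and L = D - A. L is symmetric positive semidefinite, so every eigenvalue is real and nonnegative. The single zero eigenvalue shows the graph is connected. By the matrix-tree theorem the graph has (1/6) * product of the nonzero eigenvalues = 1296 spanning trees.

[0, 6, 6, 6, 6, 6]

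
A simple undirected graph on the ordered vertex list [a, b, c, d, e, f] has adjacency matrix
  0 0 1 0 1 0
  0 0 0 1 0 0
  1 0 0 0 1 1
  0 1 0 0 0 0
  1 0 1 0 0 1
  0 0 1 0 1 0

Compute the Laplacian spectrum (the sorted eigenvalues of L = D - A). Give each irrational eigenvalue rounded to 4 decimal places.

With the vertex order [a, b, c, d, e, f], the degrees are [2, 1, 3, 1, 3, 2], giving D = diag(2, 1, 3, 1, 3, 2) and L = D - A. Since every row of L sums to 0, the all-ones vector is in the kernel and 0 is an eigenvalue. The 2 zero eigenvalues correspond to the 2 connected components. The eigenvalues sum to 12, which equals trace(L) = 2|E|. The largest eigenvalue, 4, is at most the vertex count 6.

[0, 0, 2, 2, 4, 4]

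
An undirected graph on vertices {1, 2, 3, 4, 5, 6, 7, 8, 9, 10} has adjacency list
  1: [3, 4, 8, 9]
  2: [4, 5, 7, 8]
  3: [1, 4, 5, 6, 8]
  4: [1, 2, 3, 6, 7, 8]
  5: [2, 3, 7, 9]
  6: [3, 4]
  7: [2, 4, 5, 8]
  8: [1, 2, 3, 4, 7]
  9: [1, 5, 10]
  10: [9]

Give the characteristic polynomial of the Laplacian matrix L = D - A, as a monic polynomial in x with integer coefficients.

x^10 - 38x^9 + 621x^8 - 5704x^7 + 32277x^6 - 115854x^5 + 261145x^4 - 351114x^3 + 249060x^2 - 67450x

Each diagonal entry of L is the vertex degree and each off-diagonal entry is -1 where an edge is present, 0 otherwise; in the order [1, 2, 3, 4, 5, 6, 7, 8, 9, 10] the diagonal is [4, 4, 5, 6, 4, 2, 4, 5, 3, 1]. L has integer entries, so p(x) = det(xI - L) has integer coefficients. Expanding the determinant yields x^10 - 38x^9 + 621x^8 - 5704x^7 + 32277x^6 - 115854x^5 + 261145x^4 - 351114x^3 + 249060x^2 - 67450x. Since p(0) = det(-L) = 0, x divides p(x). By the matrix-tree theorem the graph has (1/10) * product of the nonzero eigenvalues = 6745 spanning trees.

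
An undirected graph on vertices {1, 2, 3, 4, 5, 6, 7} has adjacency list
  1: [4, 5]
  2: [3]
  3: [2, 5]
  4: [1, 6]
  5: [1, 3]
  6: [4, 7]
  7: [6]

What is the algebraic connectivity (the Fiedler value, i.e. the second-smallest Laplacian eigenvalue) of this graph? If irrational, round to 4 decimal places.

0.1981

Reading degrees in the order [1, 2, 3, 4, 5, 6, 7] gives [2, 1, 2, 2, 2, 2, 1]; set D = diag(2, 1, 2, 2, 2, 2, 1) and form L = D - A. Computing the eigenvalues of L and sorting gives [0, 0.1981, 0.7530, 1.5550, 2.4450, 3.2470, 3.8019]. The Fiedler value lambda_2 = 0.1981 is strictly positive, so the graph is connected.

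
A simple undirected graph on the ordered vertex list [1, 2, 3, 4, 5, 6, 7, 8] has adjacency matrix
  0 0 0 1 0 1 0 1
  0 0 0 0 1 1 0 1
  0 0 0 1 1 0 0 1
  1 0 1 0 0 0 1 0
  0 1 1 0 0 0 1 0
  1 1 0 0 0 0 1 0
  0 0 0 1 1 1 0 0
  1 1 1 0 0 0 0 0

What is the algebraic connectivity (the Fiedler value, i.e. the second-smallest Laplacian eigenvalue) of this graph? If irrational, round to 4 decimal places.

2

With the vertex order [1, 2, 3, 4, 5, 6, 7, 8], the degrees are [3, 3, 3, 3, 3, 3, 3, 3], giving D = diag(3, 3, 3, 3, 3, 3, 3, 3) and L = D - A. Computing the eigenvalues of L and sorting gives [0, 2, 2, 2, 4, 4, 4, 6]. The Fiedler value lambda_2 = 2 is strictly positive, so the graph is connected. There is one zero in the spectrum, matching the 1 component. The eigenvalues sum to 24, which equals trace(L) = 2|E|.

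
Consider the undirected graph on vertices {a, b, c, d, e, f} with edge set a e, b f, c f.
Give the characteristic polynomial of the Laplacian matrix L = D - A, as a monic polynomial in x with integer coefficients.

Reading degrees in the order [a, b, c, d, e, f] gives [1, 1, 1, 0, 1, 2]; set D = diag(1, 1, 1, 0, 1, 2) and form L = D - A. Computing det(xI - L) by cofactor expansion (or equivalently via sum-over-permutations) gives x^6 - 6x^5 + 11x^4 - 6x^3. The coefficient of x^5 equals -trace(L) = -6, matching the sum of degrees. The largest eigenvalue, 3, is at most the vertex count 6.

x^6 - 6x^5 + 11x^4 - 6x^3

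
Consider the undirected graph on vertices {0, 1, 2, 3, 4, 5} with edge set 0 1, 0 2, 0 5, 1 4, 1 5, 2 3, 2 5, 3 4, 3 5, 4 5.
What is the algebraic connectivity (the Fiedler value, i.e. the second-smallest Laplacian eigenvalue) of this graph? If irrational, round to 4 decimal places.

2.3820

Reading degrees in the order [0, 1, 2, 3, 4, 5] gives [3, 3, 3, 3, 3, 5]; set D = diag(3, 3, 3, 3, 3, 5) and form L = D - A. The smallest Laplacian eigenvalue is always 0. The next one, lambda_2 = 2.3820, measures how hard the graph is to disconnect: larger values mean better connectivity. The eigenvalues sum to 20, which equals trace(L) = 2|E|. There is one zero in the spectrum, matching the 1 component.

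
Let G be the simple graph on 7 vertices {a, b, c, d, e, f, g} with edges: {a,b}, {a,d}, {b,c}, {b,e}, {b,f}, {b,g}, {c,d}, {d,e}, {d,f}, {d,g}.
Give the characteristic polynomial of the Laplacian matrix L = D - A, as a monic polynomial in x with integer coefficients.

With the vertex order [a, b, c, d, e, f, g], the degrees are [2, 5, 2, 5, 2, 2, 2], giving D = diag(2, 5, 2, 5, 2, 2, 2) and L = D - A. The eigenvalues of L are [0, 2, 2, 2, 2, 5, 7]; the characteristic polynomial is the product of (x - lambda_i), which multiplies out to x^7 - 20x^6 + 155x^5 - 600x^4 + 1240x^3 - 1312x^2 + 560x. The constant term is 0 because L is singular (the all-ones vector lies in its kernel). There is one zero in the spectrum, matching the 1 component.

x^7 - 20x^6 + 155x^5 - 600x^4 + 1240x^3 - 1312x^2 + 560x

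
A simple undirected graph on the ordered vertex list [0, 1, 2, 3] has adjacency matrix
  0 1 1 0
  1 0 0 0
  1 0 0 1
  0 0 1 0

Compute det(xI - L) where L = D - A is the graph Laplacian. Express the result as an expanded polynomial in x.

Each diagonal entry of L is the vertex degree and each off-diagonal entry is -1 where an edge is present, 0 otherwise; in the order [0, 1, 2, 3] the diagonal is [2, 1, 2, 1]. Computing det(xI - L) by cofactor expansion (or equivalently via sum-over-permutations) gives x^4 - 6x^3 + 10x^2 - 4x. The coefficient of x^3 equals -trace(L) = -6, matching the sum of degrees. The largest eigenvalue, 3.4142, is at most the vertex count 4. The eigenvalues sum to 6, which equals trace(L) = 2|E|.

x^4 - 6x^3 + 10x^2 - 4x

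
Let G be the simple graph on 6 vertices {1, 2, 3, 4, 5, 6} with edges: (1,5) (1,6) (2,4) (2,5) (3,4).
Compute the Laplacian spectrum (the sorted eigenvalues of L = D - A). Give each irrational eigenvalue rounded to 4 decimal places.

Each diagonal entry of L is the vertex degree and each off-diagonal entry is -1 where an edge is present, 0 otherwise; in the order [1, 2, 3, 4, 5, 6] the diagonal is [2, 2, 1, 2, 2, 1]. Since every row of L sums to 0, the all-ones vector is in the kernel and 0 is an eigenvalue. By the matrix-tree theorem the graph has (1/6) * product of the nonzero eigenvalues = 1 spanning tree.

[0, 0.2679, 1, 2, 3, 3.7321]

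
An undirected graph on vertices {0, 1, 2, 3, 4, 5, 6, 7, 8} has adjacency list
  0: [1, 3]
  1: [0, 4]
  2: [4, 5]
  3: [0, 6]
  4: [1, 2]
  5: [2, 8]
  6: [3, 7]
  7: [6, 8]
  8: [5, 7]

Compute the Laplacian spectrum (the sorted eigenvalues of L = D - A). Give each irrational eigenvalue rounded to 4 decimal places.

Each diagonal entry of L is the vertex degree and each off-diagonal entry is -1 where an edge is present, 0 otherwise; in the order [0, 1, 2, 3, 4, 5, 6, 7, 8] the diagonal is [2, 2, 2, 2, 2, 2, 2, 2, 2]. Diagonalising L (or applying a numerical eigensolver to the 9x9 matrix) gives the spectrum above. The single zero eigenvalue shows the graph is connected. There is one zero in the spectrum, matching the 1 component. By the matrix-tree theorem the graph has (1/9) * product of the nonzero eigenvalues = 9 spanning trees.

[0, 0.4679, 0.4679, 1.6527, 1.6527, 3, 3, 3.8794, 3.8794]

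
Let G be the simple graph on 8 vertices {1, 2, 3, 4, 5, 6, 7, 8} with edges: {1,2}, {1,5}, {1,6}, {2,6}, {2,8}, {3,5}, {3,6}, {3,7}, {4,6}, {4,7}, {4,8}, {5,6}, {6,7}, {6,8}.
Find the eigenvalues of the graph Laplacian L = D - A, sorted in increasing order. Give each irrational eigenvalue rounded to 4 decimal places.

[0, 1.7530, 1.7530, 3.4450, 3.4450, 4.8019, 4.8019, 8]

Reading degrees in the order [1, 2, 3, 4, 5, 6, 7, 8] gives [3, 3, 3, 3, 3, 7, 3, 3]; set D = diag(3, 3, 3, 3, 3, 7, 3, 3) and form L = D - A. Diagonalising L (or applying a numerical eigensolver to the 8x8 matrix) gives the spectrum above. The single zero eigenvalue shows the graph is connected. The eigenvalues sum to 28, which equals trace(L) = 2|E|. There is one zero in the spectrum, matching the 1 component.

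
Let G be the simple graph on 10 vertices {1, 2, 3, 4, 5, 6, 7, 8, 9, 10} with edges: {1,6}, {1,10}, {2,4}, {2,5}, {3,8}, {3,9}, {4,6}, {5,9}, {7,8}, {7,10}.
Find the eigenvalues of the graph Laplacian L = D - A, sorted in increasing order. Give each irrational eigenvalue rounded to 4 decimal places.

Each diagonal entry of L is the vertex degree and each off-diagonal entry is -1 where an edge is present, 0 otherwise; in the order [1, 2, 3, 4, 5, 6, 7, 8, 9, 10] the diagonal is [2, 2, 2, 2, 2, 2, 2, 2, 2, 2]. Since every row of L sums to 0, the all-ones vector is in the kernel and 0 is an eigenvalue. The eigenvalues sum to 20, which equals trace(L) = 2|E|. The largest eigenvalue, 4, is at most the vertex count 10.

[0, 0.3820, 0.3820, 1.3820, 1.3820, 2.6180, 2.6180, 3.6180, 3.6180, 4]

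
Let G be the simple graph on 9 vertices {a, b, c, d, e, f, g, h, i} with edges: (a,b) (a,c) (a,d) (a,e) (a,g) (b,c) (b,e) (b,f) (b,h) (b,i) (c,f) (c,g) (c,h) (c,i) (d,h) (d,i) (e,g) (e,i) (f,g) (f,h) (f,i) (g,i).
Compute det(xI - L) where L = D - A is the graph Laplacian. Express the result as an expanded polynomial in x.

x^9 - 44x^8 + 834x^7 - 8886x^6 + 58147x^5 - 239008x^4 + 601857x^3 - 847712x^2 + 510633x

Reading degrees in the order [a, b, c, d, e, f, g, h, i] gives [5, 6, 6, 3, 4, 5, 5, 4, 6]; set D = diag(5, 6, 6, 3, 4, 5, 5, 4, 6) and form L = D - A. L has integer entries, so p(x) = det(xI - L) has integer coefficients. Expanding the determinant yields x^9 - 44x^8 + 834x^7 - 8886x^6 + 58147x^5 - 239008x^4 + 601857x^3 - 847712x^2 + 510633x. Since p(0) = det(-L) = 0, x divides p(x). There is one zero in the spectrum, matching the 1 component. The eigenvalues sum to 44, which equals trace(L) = 2|E|.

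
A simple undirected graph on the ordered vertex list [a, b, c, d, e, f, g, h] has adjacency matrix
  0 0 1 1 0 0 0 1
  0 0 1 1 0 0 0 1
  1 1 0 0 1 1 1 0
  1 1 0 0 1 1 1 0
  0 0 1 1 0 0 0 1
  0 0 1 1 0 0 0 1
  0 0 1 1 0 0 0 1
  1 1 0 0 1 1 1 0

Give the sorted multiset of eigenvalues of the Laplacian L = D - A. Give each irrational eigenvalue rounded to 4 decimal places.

[0, 3, 3, 3, 3, 5, 5, 8]

Each diagonal entry of L is the vertex degree and each off-diagonal entry is -1 where an edge is present, 0 otherwise; in the order [a, b, c, d, e, f, g, h] the diagonal is [3, 3, 5, 5, 3, 3, 3, 5]. Since every row of L sums to 0, the all-ones vector is in the kernel and 0 is an eigenvalue. There is one zero in the spectrum, matching the 1 component.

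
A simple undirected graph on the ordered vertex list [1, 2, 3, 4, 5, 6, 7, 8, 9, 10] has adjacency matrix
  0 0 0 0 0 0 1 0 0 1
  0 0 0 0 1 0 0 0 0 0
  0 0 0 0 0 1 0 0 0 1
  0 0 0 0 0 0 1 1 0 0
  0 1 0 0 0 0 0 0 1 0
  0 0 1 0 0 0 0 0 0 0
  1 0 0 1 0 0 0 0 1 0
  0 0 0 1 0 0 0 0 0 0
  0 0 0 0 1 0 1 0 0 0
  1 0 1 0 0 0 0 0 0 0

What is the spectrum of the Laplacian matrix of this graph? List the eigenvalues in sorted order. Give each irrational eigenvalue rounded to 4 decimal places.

[0, 0.1479, 0.2814, 0.7873, 1.2931, 2, 2.4631, 3.0926, 3.4687, 4.4659]

With the vertex order [1, 2, 3, 4, 5, 6, 7, 8, 9, 10], the degrees are [2, 1, 2, 2, 2, 1, 3, 1, 2, 2], giving D = diag(2, 1, 2, 2, 2, 1, 3, 1, 2, 2) and L = D - A. Since every row of L sums to 0, the all-ones vector is in the kernel and 0 is an eigenvalue. The eigenvalues sum to 18, which equals trace(L) = 2|E|.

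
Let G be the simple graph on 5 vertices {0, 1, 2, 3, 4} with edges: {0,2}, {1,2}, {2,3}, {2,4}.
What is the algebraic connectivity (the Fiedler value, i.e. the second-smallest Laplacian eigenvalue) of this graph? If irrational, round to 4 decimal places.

1

Reading degrees in the order [0, 1, 2, 3, 4] gives [1, 1, 4, 1, 1]; set D = diag(1, 1, 4, 1, 1) and form L = D - A. Computing the eigenvalues of L and sorting gives [0, 1, 1, 1, 5]. The Fiedler value lambda_2 = 1 is strictly positive, so the graph is connected. By the matrix-tree theorem the graph has (1/5) * product of the nonzero eigenvalues = 1 spanning tree.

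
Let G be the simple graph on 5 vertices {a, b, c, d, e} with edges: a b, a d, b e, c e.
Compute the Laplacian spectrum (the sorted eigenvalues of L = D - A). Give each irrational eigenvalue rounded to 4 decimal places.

With the vertex order [a, b, c, d, e], the degrees are [2, 2, 1, 1, 2], giving D = diag(2, 2, 1, 1, 2) and L = D - A. Diagonalising L (or applying a numerical eigensolver to the 5x5 matrix) gives the spectrum above. By the matrix-tree theorem the graph has (1/5) * product of the nonzero eigenvalues = 1 spanning tree.

[0, 0.3820, 1.3820, 2.6180, 3.6180]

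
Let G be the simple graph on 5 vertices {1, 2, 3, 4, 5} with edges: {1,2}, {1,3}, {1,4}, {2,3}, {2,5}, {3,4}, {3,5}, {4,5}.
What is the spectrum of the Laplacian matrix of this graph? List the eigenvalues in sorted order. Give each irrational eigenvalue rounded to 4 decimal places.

Reading degrees in the order [1, 2, 3, 4, 5] gives [3, 3, 4, 3, 3]; set D = diag(3, 3, 4, 3, 3) and form L = D - A. L is symmetric positive semidefinite, so every eigenvalue is real and nonnegative. The single zero eigenvalue shows the graph is connected. By the matrix-tree theorem the graph has (1/5) * product of the nonzero eigenvalues = 45 spanning trees.

[0, 3, 3, 5, 5]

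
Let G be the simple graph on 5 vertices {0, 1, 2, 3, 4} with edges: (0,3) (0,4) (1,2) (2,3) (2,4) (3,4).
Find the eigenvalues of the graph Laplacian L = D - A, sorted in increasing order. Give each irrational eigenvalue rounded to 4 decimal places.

[0, 0.8299, 2.6889, 4, 4.4812]

Reading degrees in the order [0, 1, 2, 3, 4] gives [2, 1, 3, 3, 3]; set D = diag(2, 1, 3, 3, 3) and form L = D - A. The multiplicity of 0 as a Laplacian eigenvalue equals the number of connected components. The single zero eigenvalue shows the graph is connected. The eigenvalues sum to 12, which equals trace(L) = 2|E|.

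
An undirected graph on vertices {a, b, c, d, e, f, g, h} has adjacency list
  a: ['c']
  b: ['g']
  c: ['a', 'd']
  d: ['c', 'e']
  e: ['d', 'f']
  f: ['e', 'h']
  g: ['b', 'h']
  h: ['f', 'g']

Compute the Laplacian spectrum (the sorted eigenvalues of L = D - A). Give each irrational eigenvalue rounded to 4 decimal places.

Reading degrees in the order [a, b, c, d, e, f, g, h] gives [1, 1, 2, 2, 2, 2, 2, 2]; set D = diag(1, 1, 2, 2, 2, 2, 2, 2) and form L = D - A. L is symmetric positive semidefinite, so every eigenvalue is real and nonnegative. The eigenvalues sum to 14, which equals trace(L) = 2|E|.

[0, 0.1522, 0.5858, 1.2346, 2, 2.7654, 3.4142, 3.8478]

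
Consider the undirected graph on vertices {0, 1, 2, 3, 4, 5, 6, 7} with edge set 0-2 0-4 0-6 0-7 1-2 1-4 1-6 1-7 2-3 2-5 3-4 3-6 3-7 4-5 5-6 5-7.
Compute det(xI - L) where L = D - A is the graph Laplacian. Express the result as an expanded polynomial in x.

Reading degrees in the order [0, 1, 2, 3, 4, 5, 6, 7] gives [4, 4, 4, 4, 4, 4, 4, 4]; set D = diag(4, 4, 4, 4, 4, 4, 4, 4) and form L = D - A. Computing det(xI - L) by cofactor expansion (or equivalently via sum-over-permutations) gives x^8 - 32x^7 + 432x^6 - 3200x^5 + 14080x^4 - 36864x^3 + 53248x^2 - 32768x. The coefficient of x^7 equals -trace(L) = -32, matching the sum of degrees.

x^8 - 32x^7 + 432x^6 - 3200x^5 + 14080x^4 - 36864x^3 + 53248x^2 - 32768x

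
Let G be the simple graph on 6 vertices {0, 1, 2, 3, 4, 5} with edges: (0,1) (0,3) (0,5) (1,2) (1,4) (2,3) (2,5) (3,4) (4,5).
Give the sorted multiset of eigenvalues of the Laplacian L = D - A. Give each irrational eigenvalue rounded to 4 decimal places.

[0, 3, 3, 3, 3, 6]

Each diagonal entry of L is the vertex degree and each off-diagonal entry is -1 where an edge is present, 0 otherwise; in the order [0, 1, 2, 3, 4, 5] the diagonal is [3, 3, 3, 3, 3, 3]. Diagonalising L (or applying a numerical eigensolver to the 6x6 matrix) gives the spectrum above. The single zero eigenvalue shows the graph is connected. There is one zero in the spectrum, matching the 1 component.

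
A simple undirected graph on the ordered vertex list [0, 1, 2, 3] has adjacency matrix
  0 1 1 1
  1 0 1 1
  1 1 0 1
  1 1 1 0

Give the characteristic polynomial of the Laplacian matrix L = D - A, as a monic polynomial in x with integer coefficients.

x^4 - 12x^3 + 48x^2 - 64x

With the vertex order [0, 1, 2, 3], the degrees are [3, 3, 3, 3], giving D = diag(3, 3, 3, 3) and L = D - A. L has integer entries, so p(x) = det(xI - L) has integer coefficients. Expanding the determinant yields x^4 - 12x^3 + 48x^2 - 64x. The constant term is 0 because L is singular (the all-ones vector lies in its kernel).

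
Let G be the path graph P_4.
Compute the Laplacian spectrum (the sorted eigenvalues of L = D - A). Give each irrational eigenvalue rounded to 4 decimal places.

The graph has 4 vertices and degree multiset [2, 2, 1, 1]; D is the diagonal matrix of degrees and L = D - A. Since every row of L sums to 0, the all-ones vector is in the kernel and 0 is an eigenvalue. The single zero eigenvalue shows the graph is connected.

[0, 0.5858, 2, 3.4142]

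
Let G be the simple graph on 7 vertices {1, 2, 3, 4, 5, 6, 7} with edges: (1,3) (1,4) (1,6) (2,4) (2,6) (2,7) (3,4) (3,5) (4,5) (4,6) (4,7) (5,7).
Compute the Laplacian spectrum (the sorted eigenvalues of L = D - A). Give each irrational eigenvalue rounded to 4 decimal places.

[0, 2, 2, 4, 4, 5, 7]

Each diagonal entry of L is the vertex degree and each off-diagonal entry is -1 where an edge is present, 0 otherwise; in the order [1, 2, 3, 4, 5, 6, 7] the diagonal is [3, 3, 3, 6, 3, 3, 3]. L is symmetric positive semidefinite, so every eigenvalue is real and nonnegative. The eigenvalues sum to 24, which equals trace(L) = 2|E|.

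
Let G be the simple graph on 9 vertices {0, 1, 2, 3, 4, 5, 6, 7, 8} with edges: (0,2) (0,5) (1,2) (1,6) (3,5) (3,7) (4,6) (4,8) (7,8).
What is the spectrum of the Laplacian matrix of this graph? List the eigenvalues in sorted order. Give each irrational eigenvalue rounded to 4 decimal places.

Each diagonal entry of L is the vertex degree and each off-diagonal entry is -1 where an edge is present, 0 otherwise; in the order [0, 1, 2, 3, 4, 5, 6, 7, 8] the diagonal is [2, 2, 2, 2, 2, 2, 2, 2, 2]. Since every row of L sums to 0, the all-ones vector is in the kernel and 0 is an eigenvalue. The single zero eigenvalue shows the graph is connected.

[0, 0.4679, 0.4679, 1.6527, 1.6527, 3, 3, 3.8794, 3.8794]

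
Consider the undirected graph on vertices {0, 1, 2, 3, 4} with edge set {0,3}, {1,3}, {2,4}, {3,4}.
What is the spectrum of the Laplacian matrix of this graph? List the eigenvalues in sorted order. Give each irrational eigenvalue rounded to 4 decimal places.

Reading degrees in the order [0, 1, 2, 3, 4] gives [1, 1, 1, 3, 2]; set D = diag(1, 1, 1, 3, 2) and form L = D - A. L is symmetric positive semidefinite, so every eigenvalue is real and nonnegative. The single zero eigenvalue shows the graph is connected. By the matrix-tree theorem the graph has (1/5) * product of the nonzero eigenvalues = 1 spanning tree.

[0, 0.5188, 1, 2.3111, 4.1701]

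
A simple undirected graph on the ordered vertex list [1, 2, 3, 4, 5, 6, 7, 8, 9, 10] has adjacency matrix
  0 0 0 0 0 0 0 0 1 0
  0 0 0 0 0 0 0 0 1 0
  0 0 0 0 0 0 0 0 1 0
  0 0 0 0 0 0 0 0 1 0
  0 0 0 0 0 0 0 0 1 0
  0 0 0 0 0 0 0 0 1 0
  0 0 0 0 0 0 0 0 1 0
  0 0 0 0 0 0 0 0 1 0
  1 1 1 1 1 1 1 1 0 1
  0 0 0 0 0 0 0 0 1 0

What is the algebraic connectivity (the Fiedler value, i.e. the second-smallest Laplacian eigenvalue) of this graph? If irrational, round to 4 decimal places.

1

Reading degrees in the order [1, 2, 3, 4, 5, 6, 7, 8, 9, 10] gives [1, 1, 1, 1, 1, 1, 1, 1, 9, 1]; set D = diag(1, 1, 1, 1, 1, 1, 1, 1, 9, 1) and form L = D - A. The smallest Laplacian eigenvalue is always 0. The next one, lambda_2 = 1, measures how hard the graph is to disconnect: larger values mean better connectivity.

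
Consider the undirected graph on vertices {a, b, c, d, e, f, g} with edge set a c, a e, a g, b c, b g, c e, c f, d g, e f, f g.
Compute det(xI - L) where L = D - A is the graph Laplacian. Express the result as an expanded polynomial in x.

x^7 - 20x^6 + 158x^5 - 626x^4 + 1296x^3 - 1304x^2 + 483x

Reading degrees in the order [a, b, c, d, e, f, g] gives [3, 2, 4, 1, 3, 3, 4]; set D = diag(3, 2, 4, 1, 3, 3, 4) and form L = D - A. Computing det(xI - L) by cofactor expansion (or equivalently via sum-over-permutations) gives x^7 - 20x^6 + 158x^5 - 626x^4 + 1296x^3 - 1304x^2 + 483x. The constant term is 0 because L is singular (the all-ones vector lies in its kernel). By the matrix-tree theorem the graph has (1/7) * product of the nonzero eigenvalues = 69 spanning trees. The largest eigenvalue, 5.9852, is at most the vertex count 7.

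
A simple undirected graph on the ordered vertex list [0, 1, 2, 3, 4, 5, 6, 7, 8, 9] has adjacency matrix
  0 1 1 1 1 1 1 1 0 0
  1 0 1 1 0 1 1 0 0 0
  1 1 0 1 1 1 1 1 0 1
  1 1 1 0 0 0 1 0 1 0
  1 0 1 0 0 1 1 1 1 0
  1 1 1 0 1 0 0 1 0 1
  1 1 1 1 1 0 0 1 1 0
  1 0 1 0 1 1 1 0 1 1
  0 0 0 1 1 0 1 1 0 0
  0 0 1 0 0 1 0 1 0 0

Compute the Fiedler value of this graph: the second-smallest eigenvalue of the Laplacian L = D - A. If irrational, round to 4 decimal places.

2.6045

Reading degrees in the order [0, 1, 2, 3, 4, 5, 6, 7, 8, 9] gives [7, 5, 8, 5, 6, 6, 7, 7, 4, 3]; set D = diag(7, 5, 8, 5, 6, 6, 7, 7, 4, 3) and form L = D - A. Computing the eigenvalues of L and sorting gives [0, 2.6045, 3.7645, 4.7742, 6.1767, 6.9440, 7.5694, 8.3448, 8.6458, 9.1760]. The Fiedler value lambda_2 = 2.6045 is strictly positive, so the graph is connected.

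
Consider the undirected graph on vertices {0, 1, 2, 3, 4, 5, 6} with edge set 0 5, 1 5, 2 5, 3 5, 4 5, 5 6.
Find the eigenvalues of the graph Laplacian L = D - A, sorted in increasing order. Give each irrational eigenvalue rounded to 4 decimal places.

[0, 1, 1, 1, 1, 1, 7]

With the vertex order [0, 1, 2, 3, 4, 5, 6], the degrees are [1, 1, 1, 1, 1, 6, 1], giving D = diag(1, 1, 1, 1, 1, 6, 1) and L = D - A. Diagonalising L (or applying a numerical eigensolver to the 7x7 matrix) gives the spectrum above. The largest eigenvalue, 7, is at most the vertex count 7.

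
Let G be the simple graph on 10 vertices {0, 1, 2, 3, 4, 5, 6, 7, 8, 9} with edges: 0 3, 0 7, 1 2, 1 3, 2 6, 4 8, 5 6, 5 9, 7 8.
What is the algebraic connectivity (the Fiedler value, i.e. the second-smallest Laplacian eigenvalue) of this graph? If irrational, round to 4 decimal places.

With the vertex order [0, 1, 2, 3, 4, 5, 6, 7, 8, 9], the degrees are [2, 2, 2, 2, 1, 2, 2, 2, 2, 1], giving D = diag(2, 2, 2, 2, 1, 2, 2, 2, 2, 1) and L = D - A. The smallest Laplacian eigenvalue is always 0. The next one, lambda_2 = 0.0979, measures how hard the graph is to disconnect: larger values mean better connectivity.

0.0979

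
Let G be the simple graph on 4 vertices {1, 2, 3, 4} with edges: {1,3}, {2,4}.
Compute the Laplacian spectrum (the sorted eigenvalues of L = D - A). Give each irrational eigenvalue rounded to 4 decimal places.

[0, 0, 2, 2]

With the vertex order [1, 2, 3, 4], the degrees are [1, 1, 1, 1], giving D = diag(1, 1, 1, 1) and L = D - A. Since every row of L sums to 0, the all-ones vector is in the kernel and 0 is an eigenvalue. The 2 zero eigenvalues correspond to the 2 connected components. The largest eigenvalue, 2, is at most the vertex count 4.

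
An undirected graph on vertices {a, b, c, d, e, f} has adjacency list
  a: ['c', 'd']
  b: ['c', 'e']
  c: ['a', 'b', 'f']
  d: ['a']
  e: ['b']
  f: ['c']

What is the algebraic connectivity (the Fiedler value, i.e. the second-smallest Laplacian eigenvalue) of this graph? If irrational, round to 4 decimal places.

Reading degrees in the order [a, b, c, d, e, f] gives [2, 2, 3, 1, 1, 1]; set D = diag(2, 2, 3, 1, 1, 1) and form L = D - A. The sorted Laplacian eigenvalues are [0, 0.3820, 0.6972, 2, 2.6180, 4.3028]; the algebraic connectivity is the second entry, 0.3820. By the matrix-tree theorem the graph has (1/6) * product of the nonzero eigenvalues = 1 spanning tree. The eigenvalues sum to 10, which equals trace(L) = 2|E|.

0.3820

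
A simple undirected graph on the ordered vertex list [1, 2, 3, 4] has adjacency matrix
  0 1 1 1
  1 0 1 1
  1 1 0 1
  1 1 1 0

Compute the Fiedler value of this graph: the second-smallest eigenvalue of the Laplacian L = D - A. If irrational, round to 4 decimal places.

Reading degrees in the order [1, 2, 3, 4] gives [3, 3, 3, 3]; set D = diag(3, 3, 3, 3) and form L = D - A. The smallest Laplacian eigenvalue is always 0. The next one, lambda_2 = 4, measures how hard the graph is to disconnect: larger values mean better connectivity. The largest eigenvalue, 4, is at most the vertex count 4.

4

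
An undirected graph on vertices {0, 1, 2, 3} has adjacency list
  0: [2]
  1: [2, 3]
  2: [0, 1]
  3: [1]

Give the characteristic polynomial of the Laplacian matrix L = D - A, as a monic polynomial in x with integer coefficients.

x^4 - 6x^3 + 10x^2 - 4x

Each diagonal entry of L is the vertex degree and each off-diagonal entry is -1 where an edge is present, 0 otherwise; in the order [0, 1, 2, 3] the diagonal is [1, 2, 2, 1]. Computing det(xI - L) by cofactor expansion (or equivalently via sum-over-permutations) gives x^4 - 6x^3 + 10x^2 - 4x. Since p(0) = det(-L) = 0, x divides p(x).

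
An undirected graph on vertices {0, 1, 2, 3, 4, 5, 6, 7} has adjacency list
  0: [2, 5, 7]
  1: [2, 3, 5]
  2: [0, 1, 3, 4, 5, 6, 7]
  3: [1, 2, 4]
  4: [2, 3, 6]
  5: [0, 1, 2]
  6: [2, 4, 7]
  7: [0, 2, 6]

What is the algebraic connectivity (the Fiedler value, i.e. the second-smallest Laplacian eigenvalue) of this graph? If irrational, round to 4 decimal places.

Each diagonal entry of L is the vertex degree and each off-diagonal entry is -1 where an edge is present, 0 otherwise; in the order [0, 1, 2, 3, 4, 5, 6, 7] the diagonal is [3, 3, 7, 3, 3, 3, 3, 3]. The sorted Laplacian eigenvalues are [0, 1.7530, 1.7530, 3.4450, 3.4450, 4.8019, 4.8019, 8]; the algebraic connectivity is the second entry, 1.7530. The eigenvalues sum to 28, which equals trace(L) = 2|E|.

1.7530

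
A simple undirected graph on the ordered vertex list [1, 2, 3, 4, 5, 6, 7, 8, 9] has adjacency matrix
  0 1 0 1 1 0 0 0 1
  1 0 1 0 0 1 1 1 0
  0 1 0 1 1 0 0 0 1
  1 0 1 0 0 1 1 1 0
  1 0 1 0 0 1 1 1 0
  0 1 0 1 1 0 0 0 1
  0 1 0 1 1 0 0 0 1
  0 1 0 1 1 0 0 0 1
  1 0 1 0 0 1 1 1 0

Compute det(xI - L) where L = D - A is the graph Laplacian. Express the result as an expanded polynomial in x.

x^9 - 40x^8 + 690x^7 - 6720x^6 + 40485x^5 - 154704x^4 + 366560x^3 - 492800x^2 + 288000x

With the vertex order [1, 2, 3, 4, 5, 6, 7, 8, 9], the degrees are [4, 5, 4, 5, 5, 4, 4, 4, 5], giving D = diag(4, 5, 4, 5, 5, 4, 4, 4, 5) and L = D - A. The eigenvalues of L are [0, 4, 4, 4, 4, 5, 5, 5, 9]; the characteristic polynomial is the product of (x - lambda_i), which multiplies out to x^9 - 40x^8 + 690x^7 - 6720x^6 + 40485x^5 - 154704x^4 + 366560x^3 - 492800x^2 + 288000x. The constant term is 0 because L is singular (the all-ones vector lies in its kernel). By the matrix-tree theorem the graph has (1/9) * product of the nonzero eigenvalues = 32000 spanning trees. There is one zero in the spectrum, matching the 1 component.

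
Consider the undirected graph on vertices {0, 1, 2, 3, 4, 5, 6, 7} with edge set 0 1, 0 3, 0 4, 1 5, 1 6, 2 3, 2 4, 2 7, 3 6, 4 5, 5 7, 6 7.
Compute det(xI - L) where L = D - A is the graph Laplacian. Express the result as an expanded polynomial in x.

Each diagonal entry of L is the vertex degree and each off-diagonal entry is -1 where an edge is present, 0 otherwise; in the order [0, 1, 2, 3, 4, 5, 6, 7] the diagonal is [3, 3, 3, 3, 3, 3, 3, 3]. The eigenvalues of L are [0, 2, 2, 2, 4, 4, 4, 6]; the characteristic polynomial is the product of (x - lambda_i), which multiplies out to x^8 - 24x^7 + 240x^6 - 1296x^5 + 4080x^4 - 7488x^3 + 7424x^2 - 3072x. Since p(0) = det(-L) = 0, x divides p(x). By the matrix-tree theorem the graph has (1/8) * product of the nonzero eigenvalues = 384 spanning trees.

x^8 - 24x^7 + 240x^6 - 1296x^5 + 4080x^4 - 7488x^3 + 7424x^2 - 3072x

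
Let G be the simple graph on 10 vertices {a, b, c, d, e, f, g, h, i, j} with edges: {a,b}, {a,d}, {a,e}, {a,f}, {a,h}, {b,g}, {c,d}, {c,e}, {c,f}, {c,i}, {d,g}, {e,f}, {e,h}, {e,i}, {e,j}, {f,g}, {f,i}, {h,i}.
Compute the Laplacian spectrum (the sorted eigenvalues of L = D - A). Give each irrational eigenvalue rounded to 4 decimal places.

[0, 0.8468, 1.4783, 2.2948, 3.2934, 3.6481, 4.7708, 5.4289, 6.9324, 7.3065]

Each diagonal entry of L is the vertex degree and each off-diagonal entry is -1 where an edge is present, 0 otherwise; in the order [a, b, c, d, e, f, g, h, i, j] the diagonal is [5, 2, 4, 3, 6, 5, 3, 3, 4, 1]. Diagonalising L (or applying a numerical eigensolver to the 10x10 matrix) gives the spectrum above. The single zero eigenvalue shows the graph is connected.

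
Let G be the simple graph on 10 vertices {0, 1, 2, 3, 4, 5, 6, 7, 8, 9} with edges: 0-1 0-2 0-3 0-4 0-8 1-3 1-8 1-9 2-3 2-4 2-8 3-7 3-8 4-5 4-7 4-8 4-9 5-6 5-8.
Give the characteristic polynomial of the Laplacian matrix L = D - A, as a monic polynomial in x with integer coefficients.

x^10 - 38x^9 + 617x^8 - 5590x^7 + 30957x^6 - 107892x^5 + 234527x^4 - 302882x^3 + 206906x^2 - 54910x

Each diagonal entry of L is the vertex degree and each off-diagonal entry is -1 where an edge is present, 0 otherwise; in the order [0, 1, 2, 3, 4, 5, 6, 7, 8, 9] the diagonal is [5, 4, 4, 5, 6, 3, 1, 2, 6, 2]. L has integer entries, so p(x) = det(xI - L) has integer coefficients. Expanding the determinant yields x^10 - 38x^9 + 617x^8 - 5590x^7 + 30957x^6 - 107892x^5 + 234527x^4 - 302882x^3 + 206906x^2 - 54910x. Since p(0) = det(-L) = 0, x divides p(x). The eigenvalues sum to 38, which equals trace(L) = 2|E|.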